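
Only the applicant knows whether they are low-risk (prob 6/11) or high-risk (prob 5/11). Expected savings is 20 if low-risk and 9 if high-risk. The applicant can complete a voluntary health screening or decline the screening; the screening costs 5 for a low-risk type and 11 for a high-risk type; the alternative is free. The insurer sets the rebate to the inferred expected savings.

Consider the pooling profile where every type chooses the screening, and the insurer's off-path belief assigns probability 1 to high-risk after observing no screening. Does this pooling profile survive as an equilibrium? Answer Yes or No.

No

On path, the insurer holds the prior and pays 6/11·20 + 5/11·9 = 15. Off path (no screening), believing high-risk, it pays 9.
low-risk: the screening nets 15 − 5 = 10; no screening nets 9. low-risk stays.
high-risk: the screening nets 15 − 11 = 4; no screening nets 9. high-risk would deviate.
A type deviates, so pooling fails.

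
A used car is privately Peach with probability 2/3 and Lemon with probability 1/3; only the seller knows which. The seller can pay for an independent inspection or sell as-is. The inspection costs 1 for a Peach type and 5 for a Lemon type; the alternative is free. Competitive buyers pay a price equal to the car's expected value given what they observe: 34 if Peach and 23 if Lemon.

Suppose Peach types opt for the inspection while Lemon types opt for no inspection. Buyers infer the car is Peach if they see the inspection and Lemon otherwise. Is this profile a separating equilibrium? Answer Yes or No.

No

Under these beliefs, the inspection earns price 34 and no inspection earns price 23.
Peach: the inspection nets 34 − 1 = 33; no inspection nets 23. Peach prefers the inspection.
Lemon: the inspection nets 34 − 5 = 29; no inspection nets 23. Lemon would deviate to the inspection.
Lemon has a profitable deviation, so the profile is not an equilibrium.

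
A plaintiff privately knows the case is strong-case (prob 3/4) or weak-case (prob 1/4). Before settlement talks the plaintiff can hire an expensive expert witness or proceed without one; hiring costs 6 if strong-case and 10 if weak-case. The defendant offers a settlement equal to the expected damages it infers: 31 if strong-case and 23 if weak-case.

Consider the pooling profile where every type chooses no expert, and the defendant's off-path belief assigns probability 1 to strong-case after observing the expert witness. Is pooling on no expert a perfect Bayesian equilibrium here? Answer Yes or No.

On path, the defendant holds the prior and pays 3/4·31 + 1/4·23 = 29. Off path (the expert witness), believing strong-case, it pays 31.
strong-case: no expert nets 29; the expert witness nets 31 − 6 = 25. strong-case stays.
weak-case: no expert nets 29; the expert witness nets 31 − 10 = 21. weak-case stays.
No type deviates, so pooling is sustained.

Yes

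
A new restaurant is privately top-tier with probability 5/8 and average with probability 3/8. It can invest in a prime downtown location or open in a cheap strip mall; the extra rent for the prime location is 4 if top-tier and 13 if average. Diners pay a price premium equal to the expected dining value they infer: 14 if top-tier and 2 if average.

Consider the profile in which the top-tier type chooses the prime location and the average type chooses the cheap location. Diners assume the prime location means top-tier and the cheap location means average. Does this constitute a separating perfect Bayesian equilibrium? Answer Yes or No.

Yes

Under these beliefs, the prime location earns price premium 14 and the cheap location earns price premium 2.
top-tier: the prime location nets 14 − 4 = 10; the cheap location nets 2. top-tier prefers the prime location.
average: the prime location nets 14 − 13 = 1; the cheap location nets 2. average prefers the cheap location.
Neither type deviates, so the separating profile is an equilibrium.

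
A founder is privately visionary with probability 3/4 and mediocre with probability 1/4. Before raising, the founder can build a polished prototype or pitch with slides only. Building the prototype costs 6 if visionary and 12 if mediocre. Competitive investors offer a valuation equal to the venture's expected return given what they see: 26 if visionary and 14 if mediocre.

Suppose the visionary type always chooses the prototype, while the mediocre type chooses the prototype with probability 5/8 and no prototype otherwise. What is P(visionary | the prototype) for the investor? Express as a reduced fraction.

24/29

P(the prototype) = (3/4)·1 + (1/4)·(5/8) = 29/32.
By Bayes' rule, P(visionary | the prototype) = (3/4) / (29/32) = 24/29.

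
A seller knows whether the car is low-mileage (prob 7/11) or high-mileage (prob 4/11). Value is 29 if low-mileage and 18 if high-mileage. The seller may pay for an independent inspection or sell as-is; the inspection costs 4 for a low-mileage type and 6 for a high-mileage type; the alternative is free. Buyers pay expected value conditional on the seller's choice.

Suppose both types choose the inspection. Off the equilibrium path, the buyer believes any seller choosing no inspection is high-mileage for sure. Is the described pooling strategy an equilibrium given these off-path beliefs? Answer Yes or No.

On path, the buyer holds the prior and pays 7/11·29 + 4/11·18 = 25. Off path (no inspection), believing high-mileage, it pays 18.
low-mileage: the inspection nets 25 − 4 = 21; no inspection nets 18. low-mileage stays.
high-mileage: the inspection nets 25 − 6 = 19; no inspection nets 18. high-mileage stays.
No type deviates, so pooling is sustained.

Yes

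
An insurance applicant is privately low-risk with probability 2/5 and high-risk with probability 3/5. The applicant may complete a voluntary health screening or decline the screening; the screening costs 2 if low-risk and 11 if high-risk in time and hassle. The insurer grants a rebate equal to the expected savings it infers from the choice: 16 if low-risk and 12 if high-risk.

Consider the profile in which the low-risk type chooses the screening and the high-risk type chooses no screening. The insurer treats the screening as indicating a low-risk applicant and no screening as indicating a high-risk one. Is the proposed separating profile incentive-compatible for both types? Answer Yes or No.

Under these beliefs, the screening earns rebate 16 and no screening earns rebate 12.
low-risk: the screening nets 16 − 2 = 14; no screening nets 12. low-risk prefers the screening.
high-risk: the screening nets 16 − 11 = 5; no screening nets 12. high-risk prefers no screening.
Neither type deviates, so the separating profile is an equilibrium.

Yes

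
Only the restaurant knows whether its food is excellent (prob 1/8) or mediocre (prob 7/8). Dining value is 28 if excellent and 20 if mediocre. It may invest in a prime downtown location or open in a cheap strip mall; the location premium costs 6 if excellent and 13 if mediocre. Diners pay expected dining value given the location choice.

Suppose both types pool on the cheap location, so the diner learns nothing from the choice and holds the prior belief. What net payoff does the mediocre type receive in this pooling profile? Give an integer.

21

Pooled price premium = 1/8·28 + 7/8·20 = 21.
mediocre pays no cost for the cheap location, so net payoff = 21.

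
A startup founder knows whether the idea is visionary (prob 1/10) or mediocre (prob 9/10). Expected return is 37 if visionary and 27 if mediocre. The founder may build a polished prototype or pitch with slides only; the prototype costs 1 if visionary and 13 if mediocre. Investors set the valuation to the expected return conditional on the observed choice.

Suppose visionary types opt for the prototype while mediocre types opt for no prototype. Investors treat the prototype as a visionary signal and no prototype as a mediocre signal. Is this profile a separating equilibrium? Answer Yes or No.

Yes

Under these beliefs, the prototype earns valuation 37 and no prototype earns valuation 27.
visionary: the prototype nets 37 − 1 = 36; no prototype nets 27. visionary prefers the prototype.
mediocre: the prototype nets 37 − 13 = 24; no prototype nets 27. mediocre prefers no prototype.
Neither type deviates, so the separating profile is an equilibrium.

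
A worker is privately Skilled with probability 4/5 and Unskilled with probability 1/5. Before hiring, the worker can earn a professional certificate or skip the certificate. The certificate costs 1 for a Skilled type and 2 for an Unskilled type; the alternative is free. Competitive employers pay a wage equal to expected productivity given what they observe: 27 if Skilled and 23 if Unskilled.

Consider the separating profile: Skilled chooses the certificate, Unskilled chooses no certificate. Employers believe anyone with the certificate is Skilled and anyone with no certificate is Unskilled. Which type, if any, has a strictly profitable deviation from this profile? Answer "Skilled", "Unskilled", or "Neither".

The certificate pays 27; no certificate pays 23.
Skilled: assigned the certificate, nets 27 − 1 = 26; deviating to no certificate nets 23.
Unskilled: assigned no certificate, nets 23; deviating to the certificate nets 27 − 2 = 25.
The Unskilled type gains 2 by deviating.

Unskilled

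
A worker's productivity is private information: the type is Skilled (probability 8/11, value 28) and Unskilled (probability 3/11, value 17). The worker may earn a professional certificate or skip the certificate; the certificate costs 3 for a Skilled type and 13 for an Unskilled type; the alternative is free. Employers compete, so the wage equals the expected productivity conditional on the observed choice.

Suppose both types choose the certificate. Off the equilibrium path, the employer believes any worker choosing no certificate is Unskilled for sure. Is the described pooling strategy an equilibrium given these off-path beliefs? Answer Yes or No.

No

On path, the employer holds the prior and pays 8/11·28 + 3/11·17 = 25. Off path (no certificate), believing Unskilled, it pays 17.
Skilled: the certificate nets 25 − 3 = 22; no certificate nets 17. Skilled stays.
Unskilled: the certificate nets 25 − 13 = 12; no certificate nets 17. Unskilled would deviate.
A type deviates, so pooling fails.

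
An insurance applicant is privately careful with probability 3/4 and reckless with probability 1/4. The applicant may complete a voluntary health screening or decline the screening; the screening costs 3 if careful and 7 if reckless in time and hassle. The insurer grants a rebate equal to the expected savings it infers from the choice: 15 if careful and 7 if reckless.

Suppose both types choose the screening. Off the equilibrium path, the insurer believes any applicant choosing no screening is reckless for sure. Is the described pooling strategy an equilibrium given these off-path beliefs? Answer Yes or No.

On path, the insurer holds the prior and pays 3/4·15 + 1/4·7 = 13. Off path (no screening), believing reckless, it pays 7.
careful: the screening nets 13 − 3 = 10; no screening nets 7. careful stays.
reckless: the screening nets 13 − 7 = 6; no screening nets 7. reckless would deviate.
A type deviates, so pooling fails.

No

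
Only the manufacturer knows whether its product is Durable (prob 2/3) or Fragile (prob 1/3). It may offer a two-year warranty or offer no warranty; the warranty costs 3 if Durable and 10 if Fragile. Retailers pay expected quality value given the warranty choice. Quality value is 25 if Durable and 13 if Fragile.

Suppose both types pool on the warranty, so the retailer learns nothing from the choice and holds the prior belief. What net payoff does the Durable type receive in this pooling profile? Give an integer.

18

Pooled price = 2/3·25 + 1/3·13 = 21.
Durable pays cost 3 for the warranty, so net payoff = 21 − 3 = 18.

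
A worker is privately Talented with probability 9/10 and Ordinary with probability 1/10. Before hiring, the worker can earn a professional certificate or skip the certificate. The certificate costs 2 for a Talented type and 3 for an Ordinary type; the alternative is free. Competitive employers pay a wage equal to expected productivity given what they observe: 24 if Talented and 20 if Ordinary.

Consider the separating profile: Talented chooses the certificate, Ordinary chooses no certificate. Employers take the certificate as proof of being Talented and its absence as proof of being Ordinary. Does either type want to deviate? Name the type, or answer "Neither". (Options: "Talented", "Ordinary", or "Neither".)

Ordinary

The certificate pays 24; no certificate pays 20.
Talented: assigned the certificate, nets 24 − 2 = 22; deviating to no certificate nets 20.
Ordinary: assigned no certificate, nets 20; deviating to the certificate nets 24 − 3 = 21.
The Ordinary type gains 1 by deviating.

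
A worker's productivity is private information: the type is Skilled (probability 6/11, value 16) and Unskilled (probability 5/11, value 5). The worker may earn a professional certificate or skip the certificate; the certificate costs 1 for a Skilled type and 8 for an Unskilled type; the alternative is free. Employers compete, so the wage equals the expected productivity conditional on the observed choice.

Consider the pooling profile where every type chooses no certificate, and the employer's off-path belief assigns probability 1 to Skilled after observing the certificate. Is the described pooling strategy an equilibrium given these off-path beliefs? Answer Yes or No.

No

On path, the employer holds the prior and pays 6/11·16 + 5/11·5 = 11. Off path (the certificate), believing Skilled, it pays 16.
Skilled: no certificate nets 11; the certificate nets 16 − 1 = 15. Skilled would deviate.
Unskilled: no certificate nets 11; the certificate nets 16 − 8 = 8. Unskilled stays.
A type deviates, so pooling fails.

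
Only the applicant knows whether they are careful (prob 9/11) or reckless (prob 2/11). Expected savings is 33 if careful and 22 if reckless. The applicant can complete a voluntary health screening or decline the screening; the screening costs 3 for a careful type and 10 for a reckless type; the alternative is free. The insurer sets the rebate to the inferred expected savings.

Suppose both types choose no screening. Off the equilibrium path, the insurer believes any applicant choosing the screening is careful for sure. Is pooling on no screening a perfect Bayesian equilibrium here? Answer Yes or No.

On path, the insurer holds the prior and pays 9/11·33 + 2/11·22 = 31. Off path (the screening), believing careful, it pays 33.
careful: no screening nets 31; the screening nets 33 − 3 = 30. careful stays.
reckless: no screening nets 31; the screening nets 33 − 10 = 23. reckless stays.
No type deviates, so pooling is sustained.

Yes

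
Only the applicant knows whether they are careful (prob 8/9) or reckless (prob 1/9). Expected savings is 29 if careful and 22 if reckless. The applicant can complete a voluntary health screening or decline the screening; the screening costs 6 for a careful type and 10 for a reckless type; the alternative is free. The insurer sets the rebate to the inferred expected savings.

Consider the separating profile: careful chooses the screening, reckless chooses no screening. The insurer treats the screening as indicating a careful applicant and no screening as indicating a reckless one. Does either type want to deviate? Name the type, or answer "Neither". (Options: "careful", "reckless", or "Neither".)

The screening pays 29; no screening pays 22.
careful: assigned the screening, nets 29 − 6 = 23; deviating to no screening nets 22.
reckless: assigned no screening, nets 22; deviating to the screening nets 29 − 10 = 19.
Both types strictly prefer their assigned action; no profitable deviation.

Neither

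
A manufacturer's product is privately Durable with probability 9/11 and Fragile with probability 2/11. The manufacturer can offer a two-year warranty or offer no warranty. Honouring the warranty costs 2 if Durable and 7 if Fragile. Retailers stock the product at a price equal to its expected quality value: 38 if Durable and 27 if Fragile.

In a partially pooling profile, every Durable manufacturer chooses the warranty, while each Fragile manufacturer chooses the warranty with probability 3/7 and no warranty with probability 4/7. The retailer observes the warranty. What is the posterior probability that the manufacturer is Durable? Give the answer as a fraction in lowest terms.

21/23

P(the warranty) = (9/11)·1 + (2/11)·(3/7) = 69/77.
By Bayes' rule, P(Durable | the warranty) = (9/11) / (69/77) = 21/23.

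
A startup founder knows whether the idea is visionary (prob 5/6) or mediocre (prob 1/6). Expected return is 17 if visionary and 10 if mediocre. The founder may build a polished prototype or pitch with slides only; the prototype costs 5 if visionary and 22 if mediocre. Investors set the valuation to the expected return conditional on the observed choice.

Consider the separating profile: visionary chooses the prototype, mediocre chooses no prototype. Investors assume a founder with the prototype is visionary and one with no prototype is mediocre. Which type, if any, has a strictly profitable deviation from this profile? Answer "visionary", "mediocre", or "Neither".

Neither

The prototype pays 17; no prototype pays 10.
visionary: assigned the prototype, nets 17 − 5 = 12; deviating to no prototype nets 10.
mediocre: assigned no prototype, nets 10; deviating to the prototype nets 17 − 22 = -5.
Both types strictly prefer their assigned action; no profitable deviation.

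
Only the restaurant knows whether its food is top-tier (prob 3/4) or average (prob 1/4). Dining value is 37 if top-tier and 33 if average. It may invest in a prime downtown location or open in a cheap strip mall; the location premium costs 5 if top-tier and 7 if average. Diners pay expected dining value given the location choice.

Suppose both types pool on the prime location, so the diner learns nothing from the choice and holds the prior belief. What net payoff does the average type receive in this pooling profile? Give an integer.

29

Pooled price premium = 3/4·37 + 1/4·33 = 36.
average pays cost 7 for the prime location, so net payoff = 36 − 7 = 29.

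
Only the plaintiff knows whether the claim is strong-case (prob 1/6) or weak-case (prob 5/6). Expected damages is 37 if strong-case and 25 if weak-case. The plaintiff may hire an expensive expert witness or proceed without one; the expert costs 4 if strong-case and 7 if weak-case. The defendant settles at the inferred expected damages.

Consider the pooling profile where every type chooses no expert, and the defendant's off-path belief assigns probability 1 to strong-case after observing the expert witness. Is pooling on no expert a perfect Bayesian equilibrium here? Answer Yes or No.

On path, the defendant holds the prior and pays 1/6·37 + 5/6·25 = 27. Off path (the expert witness), believing strong-case, it pays 37.
strong-case: no expert nets 27; the expert witness nets 37 − 4 = 33. strong-case would deviate.
weak-case: no expert nets 27; the expert witness nets 37 − 7 = 30. weak-case would deviate.
A type deviates, so pooling fails.

No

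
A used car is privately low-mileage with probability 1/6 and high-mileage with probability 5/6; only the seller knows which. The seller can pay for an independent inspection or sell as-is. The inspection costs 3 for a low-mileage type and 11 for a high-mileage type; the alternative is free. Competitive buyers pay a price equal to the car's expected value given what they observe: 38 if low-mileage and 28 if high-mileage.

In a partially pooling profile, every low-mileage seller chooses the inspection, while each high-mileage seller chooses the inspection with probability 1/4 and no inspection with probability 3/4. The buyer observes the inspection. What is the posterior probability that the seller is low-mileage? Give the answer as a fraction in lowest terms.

P(the inspection) = (1/6)·1 + (5/6)·(1/4) = 3/8.
By Bayes' rule, P(low-mileage | the inspection) = (1/6) / (3/8) = 4/9.

4/9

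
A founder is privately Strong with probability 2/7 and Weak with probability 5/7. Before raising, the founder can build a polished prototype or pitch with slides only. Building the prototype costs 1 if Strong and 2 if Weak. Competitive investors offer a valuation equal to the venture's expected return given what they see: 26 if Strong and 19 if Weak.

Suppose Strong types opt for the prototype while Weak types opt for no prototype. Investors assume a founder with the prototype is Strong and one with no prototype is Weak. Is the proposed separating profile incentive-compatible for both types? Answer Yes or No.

Under these beliefs, the prototype earns valuation 26 and no prototype earns valuation 19.
Strong: the prototype nets 26 − 1 = 25; no prototype nets 19. Strong prefers the prototype.
Weak: the prototype nets 26 − 2 = 24; no prototype nets 19. Weak would deviate to the prototype.
Weak has a profitable deviation, so the profile is not an equilibrium.

No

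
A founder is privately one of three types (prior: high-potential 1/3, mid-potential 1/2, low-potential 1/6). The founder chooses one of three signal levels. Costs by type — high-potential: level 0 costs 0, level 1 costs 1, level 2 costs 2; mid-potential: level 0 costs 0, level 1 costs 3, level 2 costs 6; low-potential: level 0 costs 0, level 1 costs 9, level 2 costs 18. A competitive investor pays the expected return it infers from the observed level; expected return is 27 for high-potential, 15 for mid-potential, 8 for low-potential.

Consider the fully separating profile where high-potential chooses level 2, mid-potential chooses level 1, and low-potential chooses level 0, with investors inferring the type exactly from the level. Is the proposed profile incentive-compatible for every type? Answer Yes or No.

Separating valuations: level 2 → 27, level 1 → 15, level 0 → 8.
high-potential (assigned level 2): level 0: 8 − 0 = 8; level 1: 15 − 1 = 14; level 2: 27 − 2 = 25. high-potential stays.
mid-potential (assigned level 1): level 0: 8 − 0 = 8; level 1: 15 − 3 = 12; level 2: 27 − 6 = 21. mid-potential prefers level 2.
low-potential (assigned level 0): level 0: 8 − 0 = 8; level 1: 15 − 9 = 6; level 2: 27 − 18 = 9. low-potential prefers level 2.
At least one type deviates; the separating profile fails.

No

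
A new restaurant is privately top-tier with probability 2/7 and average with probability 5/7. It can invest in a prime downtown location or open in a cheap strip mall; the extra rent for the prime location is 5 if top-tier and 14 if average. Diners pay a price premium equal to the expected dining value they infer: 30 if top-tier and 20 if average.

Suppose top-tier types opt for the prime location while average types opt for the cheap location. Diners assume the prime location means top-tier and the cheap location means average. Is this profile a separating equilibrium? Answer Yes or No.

Under these beliefs, the prime location earns price premium 30 and the cheap location earns price premium 20.
top-tier: the prime location nets 30 − 5 = 25; the cheap location nets 20. top-tier prefers the prime location.
average: the prime location nets 30 − 14 = 16; the cheap location nets 20. average prefers the cheap location.
Neither type deviates, so the separating profile is an equilibrium.

Yes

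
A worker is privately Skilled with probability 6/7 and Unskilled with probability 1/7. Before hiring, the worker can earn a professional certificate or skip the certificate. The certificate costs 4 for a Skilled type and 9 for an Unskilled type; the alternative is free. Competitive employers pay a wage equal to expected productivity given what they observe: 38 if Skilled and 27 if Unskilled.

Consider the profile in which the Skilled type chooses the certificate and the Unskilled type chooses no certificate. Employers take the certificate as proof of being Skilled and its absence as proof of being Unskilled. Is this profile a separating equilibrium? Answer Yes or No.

No

Under these beliefs, the certificate earns wage 38 and no certificate earns wage 27.
Skilled: the certificate nets 38 − 4 = 34; no certificate nets 27. Skilled prefers the certificate.
Unskilled: the certificate nets 38 − 9 = 29; no certificate nets 27. Unskilled would deviate to the certificate.
Unskilled has a profitable deviation, so the profile is not an equilibrium.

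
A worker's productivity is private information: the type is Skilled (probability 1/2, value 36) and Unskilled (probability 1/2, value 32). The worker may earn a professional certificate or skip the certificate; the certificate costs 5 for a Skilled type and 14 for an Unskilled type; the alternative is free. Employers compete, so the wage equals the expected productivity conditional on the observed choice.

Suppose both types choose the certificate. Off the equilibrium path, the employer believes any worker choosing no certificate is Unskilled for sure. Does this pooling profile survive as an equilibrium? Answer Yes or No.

On path, the employer holds the prior and pays 1/2·36 + 1/2·32 = 34. Off path (no certificate), believing Unskilled, it pays 32.
Skilled: the certificate nets 34 − 5 = 29; no certificate nets 32. Skilled would deviate.
Unskilled: the certificate nets 34 − 14 = 20; no certificate nets 32. Unskilled would deviate.
A type deviates, so pooling fails.

No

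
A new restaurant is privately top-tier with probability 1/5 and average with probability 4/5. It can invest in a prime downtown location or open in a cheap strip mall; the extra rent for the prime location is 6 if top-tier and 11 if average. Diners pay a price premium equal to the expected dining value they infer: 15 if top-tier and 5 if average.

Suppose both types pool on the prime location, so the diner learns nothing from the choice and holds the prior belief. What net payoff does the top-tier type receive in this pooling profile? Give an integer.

1

Pooled price premium = 1/5·15 + 4/5·5 = 7.
top-tier pays cost 6 for the prime location, so net payoff = 7 − 6 = 1.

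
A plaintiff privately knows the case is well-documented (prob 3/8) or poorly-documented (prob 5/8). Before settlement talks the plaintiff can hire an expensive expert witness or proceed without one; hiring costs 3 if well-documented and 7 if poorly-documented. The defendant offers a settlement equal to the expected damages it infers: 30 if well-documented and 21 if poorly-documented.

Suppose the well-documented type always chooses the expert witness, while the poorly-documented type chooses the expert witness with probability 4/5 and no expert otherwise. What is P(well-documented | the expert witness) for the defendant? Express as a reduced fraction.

P(the expert witness) = (3/8)·1 + (5/8)·(4/5) = 7/8.
By Bayes' rule, P(well-documented | the expert witness) = (3/8) / (7/8) = 3/7.

3/7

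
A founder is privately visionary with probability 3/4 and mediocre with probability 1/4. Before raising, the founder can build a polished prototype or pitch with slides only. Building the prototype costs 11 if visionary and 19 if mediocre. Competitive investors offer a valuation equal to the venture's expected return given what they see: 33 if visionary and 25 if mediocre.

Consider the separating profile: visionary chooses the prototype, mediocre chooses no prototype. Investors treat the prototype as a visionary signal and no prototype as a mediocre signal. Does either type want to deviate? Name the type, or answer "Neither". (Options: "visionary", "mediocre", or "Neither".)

The prototype pays 33; no prototype pays 25.
visionary: assigned the prototype, nets 33 − 11 = 22; deviating to no prototype nets 25.
mediocre: assigned no prototype, nets 25; deviating to the prototype nets 33 − 19 = 14.
The visionary type gains 3 by deviating.

visionary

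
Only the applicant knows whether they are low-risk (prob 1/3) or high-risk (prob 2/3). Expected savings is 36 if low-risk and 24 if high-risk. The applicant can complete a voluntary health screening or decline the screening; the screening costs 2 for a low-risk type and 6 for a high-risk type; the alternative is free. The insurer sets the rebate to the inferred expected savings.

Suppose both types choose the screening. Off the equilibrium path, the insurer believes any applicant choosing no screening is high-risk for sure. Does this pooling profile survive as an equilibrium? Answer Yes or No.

On path, the insurer holds the prior and pays 1/3·36 + 2/3·24 = 28. Off path (no screening), believing high-risk, it pays 24.
low-risk: the screening nets 28 − 2 = 26; no screening nets 24. low-risk stays.
high-risk: the screening nets 28 − 6 = 22; no screening nets 24. high-risk would deviate.
A type deviates, so pooling fails.

No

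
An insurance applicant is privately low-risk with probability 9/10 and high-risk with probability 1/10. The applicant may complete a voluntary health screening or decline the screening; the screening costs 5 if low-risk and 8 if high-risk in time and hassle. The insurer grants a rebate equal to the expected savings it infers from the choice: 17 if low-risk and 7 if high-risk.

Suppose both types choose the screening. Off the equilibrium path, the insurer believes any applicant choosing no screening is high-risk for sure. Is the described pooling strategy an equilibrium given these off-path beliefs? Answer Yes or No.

On path, the insurer holds the prior and pays 9/10·17 + 1/10·7 = 16. Off path (no screening), believing high-risk, it pays 7.
low-risk: the screening nets 16 − 5 = 11; no screening nets 7. low-risk stays.
high-risk: the screening nets 16 − 8 = 8; no screening nets 7. high-risk stays.
No type deviates, so pooling is sustained.

Yes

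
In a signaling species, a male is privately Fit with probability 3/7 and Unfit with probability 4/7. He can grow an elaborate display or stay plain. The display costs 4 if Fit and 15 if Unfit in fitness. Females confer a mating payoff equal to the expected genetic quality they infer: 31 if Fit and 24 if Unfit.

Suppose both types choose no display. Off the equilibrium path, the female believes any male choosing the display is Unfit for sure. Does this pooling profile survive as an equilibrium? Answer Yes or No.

Yes

On path, the female holds the prior and pays 3/7·31 + 4/7·24 = 27. Off path (the display), believing Unfit, it pays 24.
Fit: no display nets 27; the display nets 24 − 4 = 20. Fit stays.
Unfit: no display nets 27; the display nets 24 − 15 = 9. Unfit stays.
No type deviates, so pooling is sustained.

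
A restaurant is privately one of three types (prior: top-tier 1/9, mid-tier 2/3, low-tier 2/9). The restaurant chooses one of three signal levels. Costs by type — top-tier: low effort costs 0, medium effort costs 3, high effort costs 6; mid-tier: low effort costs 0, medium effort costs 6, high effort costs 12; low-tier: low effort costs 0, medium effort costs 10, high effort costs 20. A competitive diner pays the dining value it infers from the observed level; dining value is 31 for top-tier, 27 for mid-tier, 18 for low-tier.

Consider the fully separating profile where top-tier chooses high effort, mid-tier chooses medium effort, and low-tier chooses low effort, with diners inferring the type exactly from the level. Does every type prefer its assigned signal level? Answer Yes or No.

Separating price premiums: high effort → 31, medium effort → 27, low effort → 18.
top-tier (assigned high effort): low effort: 18 − 0 = 18; medium effort: 27 − 3 = 24; high effort: 31 − 6 = 25. top-tier stays.
mid-tier (assigned medium effort): low effort: 18 − 0 = 18; medium effort: 27 − 6 = 21; high effort: 31 − 12 = 19. mid-tier stays.
low-tier (assigned low effort): low effort: 18 − 0 = 18; medium effort: 27 − 10 = 17; high effort: 31 − 20 = 11. low-tier stays.
Every type prefers its assigned level; separation holds.

Yes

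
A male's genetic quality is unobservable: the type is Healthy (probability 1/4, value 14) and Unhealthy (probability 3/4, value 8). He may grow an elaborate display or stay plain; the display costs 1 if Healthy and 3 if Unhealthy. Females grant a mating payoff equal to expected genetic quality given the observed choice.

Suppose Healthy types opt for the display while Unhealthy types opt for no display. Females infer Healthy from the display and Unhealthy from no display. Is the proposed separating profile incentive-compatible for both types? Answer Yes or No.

Under these beliefs, the display earns mating payoff 14 and no display earns mating payoff 8.
Healthy: the display nets 14 − 1 = 13; no display nets 8. Healthy prefers the display.
Unhealthy: the display nets 14 − 3 = 11; no display nets 8. Unhealthy would deviate to the display.
Unhealthy has a profitable deviation, so the profile is not an equilibrium.

No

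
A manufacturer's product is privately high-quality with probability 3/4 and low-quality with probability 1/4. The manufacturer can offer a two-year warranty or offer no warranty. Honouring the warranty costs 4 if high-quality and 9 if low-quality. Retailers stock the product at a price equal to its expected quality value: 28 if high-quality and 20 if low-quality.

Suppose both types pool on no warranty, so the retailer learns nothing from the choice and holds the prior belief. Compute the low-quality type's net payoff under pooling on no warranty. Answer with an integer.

26

Pooled price = 3/4·28 + 1/4·20 = 26.
low-quality pays no cost for no warranty, so net payoff = 26.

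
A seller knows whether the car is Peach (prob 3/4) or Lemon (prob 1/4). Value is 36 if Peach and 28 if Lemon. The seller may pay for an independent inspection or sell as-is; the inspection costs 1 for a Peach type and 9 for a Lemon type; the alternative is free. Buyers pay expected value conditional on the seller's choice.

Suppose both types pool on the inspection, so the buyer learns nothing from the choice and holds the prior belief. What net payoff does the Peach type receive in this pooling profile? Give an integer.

33

Pooled price = 3/4·36 + 1/4·28 = 34.
Peach pays cost 1 for the inspection, so net payoff = 34 − 1 = 33.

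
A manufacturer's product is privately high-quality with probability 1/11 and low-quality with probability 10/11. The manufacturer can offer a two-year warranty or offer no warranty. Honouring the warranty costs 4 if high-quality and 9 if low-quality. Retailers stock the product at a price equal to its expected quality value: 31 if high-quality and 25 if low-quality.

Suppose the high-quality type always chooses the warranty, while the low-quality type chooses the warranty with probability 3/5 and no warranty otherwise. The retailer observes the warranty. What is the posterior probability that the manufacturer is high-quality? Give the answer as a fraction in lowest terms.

P(the warranty) = (1/11)·1 + (10/11)·(3/5) = 7/11.
By Bayes' rule, P(high-quality | the warranty) = (1/11) / (7/11) = 1/7.

1/7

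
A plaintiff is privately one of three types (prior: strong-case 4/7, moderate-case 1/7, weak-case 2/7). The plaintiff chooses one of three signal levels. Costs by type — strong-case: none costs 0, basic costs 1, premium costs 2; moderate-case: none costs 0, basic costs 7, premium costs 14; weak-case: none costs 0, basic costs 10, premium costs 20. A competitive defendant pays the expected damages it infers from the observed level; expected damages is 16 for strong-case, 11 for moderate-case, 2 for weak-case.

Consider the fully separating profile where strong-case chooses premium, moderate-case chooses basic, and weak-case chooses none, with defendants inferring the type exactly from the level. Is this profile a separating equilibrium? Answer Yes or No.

Separating settlements: premium → 16, basic → 11, none → 2.
strong-case (assigned premium): none: 2 − 0 = 2; basic: 11 − 1 = 10; premium: 16 − 2 = 14. strong-case stays.
moderate-case (assigned basic): none: 2 − 0 = 2; basic: 11 − 7 = 4; premium: 16 − 14 = 2. moderate-case stays.
weak-case (assigned none): none: 2 − 0 = 2; basic: 11 − 10 = 1; premium: 16 − 20 = -4. weak-case stays.
Every type prefers its assigned level; separation holds.

Yes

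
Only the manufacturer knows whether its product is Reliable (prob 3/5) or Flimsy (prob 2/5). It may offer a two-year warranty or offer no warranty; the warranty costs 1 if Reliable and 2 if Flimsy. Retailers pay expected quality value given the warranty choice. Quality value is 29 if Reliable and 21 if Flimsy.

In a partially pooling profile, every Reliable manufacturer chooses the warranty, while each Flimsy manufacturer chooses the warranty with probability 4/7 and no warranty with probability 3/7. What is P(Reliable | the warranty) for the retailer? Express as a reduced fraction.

21/29

P(the warranty) = (3/5)·1 + (2/5)·(4/7) = 29/35.
By Bayes' rule, P(Reliable | the warranty) = (3/5) / (29/35) = 21/29.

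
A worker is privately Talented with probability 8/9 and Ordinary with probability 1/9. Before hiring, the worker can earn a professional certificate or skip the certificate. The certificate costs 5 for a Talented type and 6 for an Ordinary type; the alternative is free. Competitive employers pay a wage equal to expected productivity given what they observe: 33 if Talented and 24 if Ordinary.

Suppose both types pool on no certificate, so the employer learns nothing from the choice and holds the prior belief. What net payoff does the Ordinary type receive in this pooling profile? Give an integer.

Pooled wage = 8/9·33 + 1/9·24 = 32.
Ordinary pays no cost for no certificate, so net payoff = 32.

32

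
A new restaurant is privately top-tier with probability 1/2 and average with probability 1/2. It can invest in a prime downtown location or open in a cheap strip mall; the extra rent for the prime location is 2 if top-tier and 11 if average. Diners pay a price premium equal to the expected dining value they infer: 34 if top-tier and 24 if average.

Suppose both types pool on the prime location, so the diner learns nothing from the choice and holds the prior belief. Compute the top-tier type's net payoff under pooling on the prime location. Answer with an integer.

Pooled price premium = 1/2·34 + 1/2·24 = 29.
top-tier pays cost 2 for the prime location, so net payoff = 29 − 2 = 27.

27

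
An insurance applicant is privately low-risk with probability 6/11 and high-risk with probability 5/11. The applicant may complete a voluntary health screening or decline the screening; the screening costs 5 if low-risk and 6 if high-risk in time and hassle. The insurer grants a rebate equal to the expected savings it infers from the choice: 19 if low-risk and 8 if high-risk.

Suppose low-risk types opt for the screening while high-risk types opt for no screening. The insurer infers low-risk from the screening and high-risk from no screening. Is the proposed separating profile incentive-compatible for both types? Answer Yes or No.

No

Under these beliefs, the screening earns rebate 19 and no screening earns rebate 8.
low-risk: the screening nets 19 − 5 = 14; no screening nets 8. low-risk prefers the screening.
high-risk: the screening nets 19 − 6 = 13; no screening nets 8. high-risk would deviate to the screening.
high-risk has a profitable deviation, so the profile is not an equilibrium.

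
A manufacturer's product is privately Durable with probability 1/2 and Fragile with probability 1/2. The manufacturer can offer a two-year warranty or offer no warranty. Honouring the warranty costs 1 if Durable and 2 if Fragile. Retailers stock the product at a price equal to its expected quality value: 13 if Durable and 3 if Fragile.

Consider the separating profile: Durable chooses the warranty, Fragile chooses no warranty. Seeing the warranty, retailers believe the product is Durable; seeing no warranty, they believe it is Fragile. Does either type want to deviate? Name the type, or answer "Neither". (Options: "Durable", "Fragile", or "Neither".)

Fragile

The warranty pays 13; no warranty pays 3.
Durable: assigned the warranty, nets 13 − 1 = 12; deviating to no warranty nets 3.
Fragile: assigned no warranty, nets 3; deviating to the warranty nets 13 − 2 = 11.
The Fragile type gains 8 by deviating.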